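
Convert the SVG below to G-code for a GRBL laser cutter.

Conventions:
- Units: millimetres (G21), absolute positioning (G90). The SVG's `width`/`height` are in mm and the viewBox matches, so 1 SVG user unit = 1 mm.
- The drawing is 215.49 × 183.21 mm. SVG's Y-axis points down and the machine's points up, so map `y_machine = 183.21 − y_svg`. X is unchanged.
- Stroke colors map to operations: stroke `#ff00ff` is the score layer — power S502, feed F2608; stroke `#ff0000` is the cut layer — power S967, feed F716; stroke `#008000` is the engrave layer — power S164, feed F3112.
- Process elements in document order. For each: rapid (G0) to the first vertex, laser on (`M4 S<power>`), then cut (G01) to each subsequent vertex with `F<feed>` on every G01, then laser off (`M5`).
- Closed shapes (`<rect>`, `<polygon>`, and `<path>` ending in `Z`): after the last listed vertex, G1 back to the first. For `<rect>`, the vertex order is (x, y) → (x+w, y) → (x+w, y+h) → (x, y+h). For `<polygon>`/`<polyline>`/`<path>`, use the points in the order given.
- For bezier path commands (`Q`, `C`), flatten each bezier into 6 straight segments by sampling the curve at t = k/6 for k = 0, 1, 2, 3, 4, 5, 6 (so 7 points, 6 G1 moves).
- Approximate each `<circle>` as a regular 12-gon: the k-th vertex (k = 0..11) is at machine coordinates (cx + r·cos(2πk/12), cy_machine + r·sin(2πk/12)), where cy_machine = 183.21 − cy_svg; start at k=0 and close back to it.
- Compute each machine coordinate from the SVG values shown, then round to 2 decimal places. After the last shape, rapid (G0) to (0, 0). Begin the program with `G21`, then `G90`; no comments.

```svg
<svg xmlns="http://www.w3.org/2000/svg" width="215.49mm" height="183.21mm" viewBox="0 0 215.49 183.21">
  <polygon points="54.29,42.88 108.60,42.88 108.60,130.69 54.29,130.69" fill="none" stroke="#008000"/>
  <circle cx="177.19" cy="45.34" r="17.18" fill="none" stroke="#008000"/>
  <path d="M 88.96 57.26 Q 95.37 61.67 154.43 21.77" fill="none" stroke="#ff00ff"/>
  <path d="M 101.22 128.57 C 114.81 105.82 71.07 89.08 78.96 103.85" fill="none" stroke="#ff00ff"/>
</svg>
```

Since the viewBox matches the mm dimensions, user units are millimetres directly. The only transform is the Y-flip y_m = 183.21 − y_svg.

Shape 1 is a rectangle drawn with `<polygon>`. Its stroke #008000 means engrave at S164, F3112. After flipping Y the toolpath is (54.29,140.33) → (108.60,140.33) → (108.60,52.52) → (54.29,52.52) → (54.29,140.33), returning to the start.

Shape 2 is a circle drawn with `<circle>`. Its stroke #008000 means engrave at S164, F3112. After flipping Y the toolpath is (194.37,137.87) → (192.07,146.46) → (185.78,152.75) → (177.19,155.05) → (168.60,152.75) → (162.31,146.46) → (160.01,137.87) → (162.31,129.28) → (168.60,122.99) → (177.19,120.69) → (185.78,122.99) → (192.07,129.28) → (194.37,137.87), returning to the start.

Shape 3 is a quadratic bezier drawn with `<path>`. Its stroke #ff00ff means score at S502, F2608. After flipping Y the toolpath is (88.96,125.95) → (92.56,125.71) → (99.08,127.93) → (108.53,132.62) → (120.91,139.76) → (136.21,149.37) → (154.43,161.44).

Shape 4 is a cubic bezier drawn with `<path>`. Its stroke #ff00ff means score at S502, F2608. After flipping Y the toolpath is (101.22,54.64) → (103.74,65.40) → (99.74,74.44) → (92.23,81.07) → (84.24,84.57) → (78.81,84.24) → (78.96,79.36).

G21
G90
G0 X54.29 Y140.33
M4 S164
G01 X108.60 Y140.33 F3112
G01 X108.60 Y52.52 F3112
G01 X54.29 Y52.52 F3112
G01 X54.29 Y140.33 F3112
M5
G0 X194.37 Y137.87
M4 S164
G01 X192.07 Y146.46 F3112
G01 X185.78 Y152.75 F3112
G01 X177.19 Y155.05 F3112
G01 X168.60 Y152.75 F3112
G01 X162.31 Y146.46 F3112
G01 X160.01 Y137.87 F3112
G01 X162.31 Y129.28 F3112
G01 X168.60 Y122.99 F3112
G01 X177.19 Y120.69 F3112
G01 X185.78 Y122.99 F3112
G01 X192.07 Y129.28 F3112
G01 X194.37 Y137.87 F3112
M5
G0 X88.96 Y125.95
M4 S502
G01 X92.56 Y125.71 F2608
G01 X99.08 Y127.93 F2608
G01 X108.53 Y132.62 F2608
G01 X120.91 Y139.76 F2608
G01 X136.21 Y149.37 F2608
G01 X154.43 Y161.44 F2608
M5
G0 X101.22 Y54.64
M4 S502
G01 X103.74 Y65.40 F2608
G01 X99.74 Y74.44 F2608
G01 X92.23 Y81.07 F2608
G01 X84.24 Y84.57 F2608
G01 X78.81 Y84.24 F2608
G01 X78.96 Y79.36 F2608
M5
G0 X0.00 Y0.00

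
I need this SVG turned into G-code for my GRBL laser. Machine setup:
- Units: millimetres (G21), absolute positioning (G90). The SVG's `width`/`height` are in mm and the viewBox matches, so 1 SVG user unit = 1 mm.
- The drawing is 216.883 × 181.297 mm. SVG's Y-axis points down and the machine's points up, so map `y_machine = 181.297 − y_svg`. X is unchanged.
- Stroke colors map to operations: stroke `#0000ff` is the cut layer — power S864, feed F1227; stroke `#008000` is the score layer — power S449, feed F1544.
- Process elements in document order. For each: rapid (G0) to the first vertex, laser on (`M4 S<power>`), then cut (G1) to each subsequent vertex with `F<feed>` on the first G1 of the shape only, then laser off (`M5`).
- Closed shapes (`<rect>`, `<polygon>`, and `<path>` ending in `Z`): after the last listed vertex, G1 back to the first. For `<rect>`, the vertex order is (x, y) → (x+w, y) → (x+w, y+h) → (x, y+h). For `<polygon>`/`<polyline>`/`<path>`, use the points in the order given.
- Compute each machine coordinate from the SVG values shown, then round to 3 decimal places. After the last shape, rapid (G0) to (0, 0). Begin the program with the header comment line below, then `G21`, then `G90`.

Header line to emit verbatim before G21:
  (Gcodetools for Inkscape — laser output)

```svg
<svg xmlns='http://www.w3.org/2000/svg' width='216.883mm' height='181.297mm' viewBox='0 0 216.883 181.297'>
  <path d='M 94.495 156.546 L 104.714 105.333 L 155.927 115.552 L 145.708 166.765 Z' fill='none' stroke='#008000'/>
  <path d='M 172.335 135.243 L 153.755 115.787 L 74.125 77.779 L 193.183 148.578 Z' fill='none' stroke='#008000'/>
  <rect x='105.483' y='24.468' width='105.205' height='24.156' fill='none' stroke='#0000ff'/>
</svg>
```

1 u = 1 mm; y_m = 181.297 − y.

[1] `<path>` regular polygon, #008000→score S449 F1544: (94.495,24.751) → (104.714,75.964) → (155.927,65.745) → (145.708,14.532) → (94.495,24.751) (closed)

[2] `<path>` closed polygon, #008000→score S449 F1544: (172.335,46.054) → (153.755,65.510) → (74.125,103.518) → (193.183,32.719) → (172.335,46.054) (closed)

[3] `<rect>` rectangle, #0000ff→cut S864 F1227: (105.483,156.829) → (210.688,156.829) → (210.688,132.673) → (105.483,132.673) → (105.483,156.829) (closed)

(Gcodetools for Inkscape — laser output)
G21
G90
G0 X94.495 Y24.751
M4 S449
G1 X104.714 Y75.964 F1544
G1 X155.927 Y65.745
G1 X145.708 Y14.532
G1 X94.495 Y24.751
M5
G0 X172.335 Y46.054
M4 S449
G1 X153.755 Y65.510 F1544
G1 X74.125 Y103.518
G1 X193.183 Y32.719
G1 X172.335 Y46.054
M5
G0 X105.483 Y156.829
M4 S864
G1 X210.688 Y156.829 F1227
G1 X210.688 Y132.673
G1 X105.483 Y132.673
G1 X105.483 Y156.829
M5
G0 X0.000 Y0.000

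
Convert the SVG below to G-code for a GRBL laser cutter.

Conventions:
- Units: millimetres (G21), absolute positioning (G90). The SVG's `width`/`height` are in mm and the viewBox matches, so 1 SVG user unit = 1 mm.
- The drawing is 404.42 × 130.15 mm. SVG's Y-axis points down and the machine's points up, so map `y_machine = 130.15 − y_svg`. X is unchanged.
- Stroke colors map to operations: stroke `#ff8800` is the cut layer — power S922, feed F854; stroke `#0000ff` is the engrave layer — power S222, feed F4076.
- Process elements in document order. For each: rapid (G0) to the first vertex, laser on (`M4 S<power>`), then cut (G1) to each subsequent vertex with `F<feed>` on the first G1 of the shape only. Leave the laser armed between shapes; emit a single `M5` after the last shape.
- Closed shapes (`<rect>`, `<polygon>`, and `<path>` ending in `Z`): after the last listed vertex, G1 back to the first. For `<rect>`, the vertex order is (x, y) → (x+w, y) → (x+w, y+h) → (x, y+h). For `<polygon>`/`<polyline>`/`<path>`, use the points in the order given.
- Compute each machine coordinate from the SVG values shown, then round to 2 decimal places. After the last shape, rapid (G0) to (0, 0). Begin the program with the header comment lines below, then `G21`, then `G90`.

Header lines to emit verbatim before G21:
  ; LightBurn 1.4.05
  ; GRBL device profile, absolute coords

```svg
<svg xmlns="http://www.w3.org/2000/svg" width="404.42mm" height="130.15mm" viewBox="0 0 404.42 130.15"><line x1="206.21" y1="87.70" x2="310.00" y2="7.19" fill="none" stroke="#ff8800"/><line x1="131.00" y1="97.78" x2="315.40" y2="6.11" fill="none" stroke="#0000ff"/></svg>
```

; LightBurn 1.4.05
; GRBL device profile, absolute coords
G21
G90
G0 X206.21 Y42.45
M4 S922
G1 X310.00 Y122.96 F854
G0 X131.00 Y32.37
M4 S222
G1 X315.40 Y124.04 F4076
M5
G0 X0.00 Y0.00

Since the viewBox matches the mm dimensions, user units are millimetres directly. The only transform is the Y-flip y_m = 130.15 − y_svg.

Shape 1 is a line segment drawn with `<line>`. Its stroke #ff8800 means cut at S922, F854. After flipping Y the toolpath is (206.21,42.45) → (310.00,122.96).

Shape 2 is a line segment drawn with `<line>`. Its stroke #0000ff means engrave at S222, F4076. After flipping Y the toolpath is (131.00,32.37) → (315.40,124.04).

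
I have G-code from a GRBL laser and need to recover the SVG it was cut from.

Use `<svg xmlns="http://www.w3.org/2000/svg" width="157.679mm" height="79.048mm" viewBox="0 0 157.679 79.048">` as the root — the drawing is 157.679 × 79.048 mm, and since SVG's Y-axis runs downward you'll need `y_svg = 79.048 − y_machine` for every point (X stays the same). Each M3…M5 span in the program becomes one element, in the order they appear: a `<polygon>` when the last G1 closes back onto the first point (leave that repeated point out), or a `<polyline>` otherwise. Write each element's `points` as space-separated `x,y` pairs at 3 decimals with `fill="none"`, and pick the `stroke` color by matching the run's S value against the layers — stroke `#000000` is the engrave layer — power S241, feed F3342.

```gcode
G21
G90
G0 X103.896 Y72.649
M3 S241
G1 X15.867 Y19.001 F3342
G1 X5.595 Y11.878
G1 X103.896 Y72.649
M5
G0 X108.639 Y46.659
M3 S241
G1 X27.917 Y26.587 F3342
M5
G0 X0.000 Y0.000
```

Machine Y-up, SVG Y-down with viewBox height 79.048, so y_svg = 79.048 − y_machine; X carries over. Every run uses S241, so all elements get stroke `#000000` (engrave).

Run 1: The run returns to its start, so emit a `<polygon>` with points (Y-flipped): 103.896,6.399 15.867,60.047 5.595,67.170.

Run 2: The run is open, so emit a `<polyline>` with points (Y-flipped): 108.639,32.389 27.917,52.461.

<svg xmlns="http://www.w3.org/2000/svg" width="157.679mm" height="79.048mm" viewBox="0 0 157.679 79.048">
  <polygon points="103.896,6.399 15.867,60.047 5.595,67.170" fill="none" stroke="#000000"/>
  <polyline points="108.639,32.389 27.917,52.461" fill="none" stroke="#000000"/>
</svg>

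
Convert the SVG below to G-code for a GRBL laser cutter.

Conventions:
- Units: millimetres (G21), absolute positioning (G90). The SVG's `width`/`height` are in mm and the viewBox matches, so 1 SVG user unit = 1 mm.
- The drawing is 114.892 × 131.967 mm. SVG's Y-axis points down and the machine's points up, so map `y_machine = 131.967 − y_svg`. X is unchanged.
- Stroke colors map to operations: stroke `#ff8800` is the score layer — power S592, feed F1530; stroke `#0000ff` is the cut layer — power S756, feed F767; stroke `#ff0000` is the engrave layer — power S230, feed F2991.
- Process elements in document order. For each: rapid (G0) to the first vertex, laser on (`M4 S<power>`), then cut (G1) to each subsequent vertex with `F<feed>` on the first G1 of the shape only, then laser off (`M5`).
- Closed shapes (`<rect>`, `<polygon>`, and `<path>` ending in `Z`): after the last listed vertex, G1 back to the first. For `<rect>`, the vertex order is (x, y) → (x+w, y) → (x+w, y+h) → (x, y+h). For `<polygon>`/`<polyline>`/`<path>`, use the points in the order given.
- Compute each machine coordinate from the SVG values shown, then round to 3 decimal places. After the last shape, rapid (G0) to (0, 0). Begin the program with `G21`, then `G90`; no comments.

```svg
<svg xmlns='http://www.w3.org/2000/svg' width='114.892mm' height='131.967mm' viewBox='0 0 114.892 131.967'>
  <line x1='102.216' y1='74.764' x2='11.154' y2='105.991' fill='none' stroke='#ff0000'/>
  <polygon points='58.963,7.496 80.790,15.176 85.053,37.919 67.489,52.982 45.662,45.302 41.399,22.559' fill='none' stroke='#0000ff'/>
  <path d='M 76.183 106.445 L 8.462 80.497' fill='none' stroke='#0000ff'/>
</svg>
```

Since the viewBox matches the mm dimensions, user units are millimetres directly. The only transform is the Y-flip y_m = 131.967 − y_svg.

Shape 1 is a line segment drawn with `<line>`. Its stroke #ff0000 means engrave at S230, F2991. After flipping Y the toolpath is (102.216,57.203) → (11.154,25.976).

Shape 2 is a regular polygon drawn with `<polygon>`. Its stroke #0000ff means cut at S756, F767. After flipping Y the toolpath is (58.963,124.471) → (80.790,116.791) → (85.053,94.048) → (67.489,78.985) → (45.662,86.665) → (41.399,109.408) → (58.963,124.471), returning to the start.

Shape 3 is a line segment drawn with `<path>`. Its stroke #0000ff means cut at S756, F767. After flipping Y the toolpath is (76.183,25.522) → (8.462,51.470).

G21
G90
G0 X102.216 Y57.203
M4 S230
G1 X11.154 Y25.976 F2991
M5
G0 X58.963 Y124.471
M4 S756
G1 X80.790 Y116.791 F767
G1 X85.053 Y94.048
G1 X67.489 Y78.985
G1 X45.662 Y86.665
G1 X41.399 Y109.408
G1 X58.963 Y124.471
M5
G0 X76.183 Y25.522
M4 S756
G1 X8.462 Y51.470 F767
M5
G0 X0.000 Y0.000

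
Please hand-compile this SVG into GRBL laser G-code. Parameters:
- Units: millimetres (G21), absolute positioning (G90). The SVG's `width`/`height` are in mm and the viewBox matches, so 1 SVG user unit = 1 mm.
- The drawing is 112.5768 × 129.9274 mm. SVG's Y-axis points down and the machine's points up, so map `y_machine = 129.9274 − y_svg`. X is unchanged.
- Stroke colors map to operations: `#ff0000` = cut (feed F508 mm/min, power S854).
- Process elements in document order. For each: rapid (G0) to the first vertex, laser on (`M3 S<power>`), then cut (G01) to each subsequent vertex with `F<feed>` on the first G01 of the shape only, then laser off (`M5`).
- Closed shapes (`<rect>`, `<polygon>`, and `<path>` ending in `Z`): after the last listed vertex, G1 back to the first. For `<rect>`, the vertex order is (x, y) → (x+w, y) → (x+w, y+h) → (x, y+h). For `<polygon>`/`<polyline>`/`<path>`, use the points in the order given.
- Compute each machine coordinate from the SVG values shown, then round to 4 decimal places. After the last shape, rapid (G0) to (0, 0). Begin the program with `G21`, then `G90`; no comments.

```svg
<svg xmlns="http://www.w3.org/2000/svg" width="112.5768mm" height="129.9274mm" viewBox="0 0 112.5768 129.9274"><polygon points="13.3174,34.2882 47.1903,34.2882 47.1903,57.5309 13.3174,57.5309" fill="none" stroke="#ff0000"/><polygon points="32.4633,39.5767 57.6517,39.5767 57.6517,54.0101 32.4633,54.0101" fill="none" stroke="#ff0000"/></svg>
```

G21
G90
G0 X13.3174 Y95.6392
M3 S854
G01 X47.1903 Y95.6392 F508
G01 X47.1903 Y72.3965
G01 X13.3174 Y72.3965
G01 X13.3174 Y95.6392
M5
G0 X32.4633 Y90.3507
M3 S854
G01 X57.6517 Y90.3507 F508
G01 X57.6517 Y75.9173
G01 X32.4633 Y75.9173
G01 X32.4633 Y90.3507
M5
G0 X0.0000 Y0.0000

1 u = 1 mm; y_m = 129.9274 − y.

[1] `<polygon>` rectangle, #ff0000→cut S854 F508: (13.3174,95.6392) → (47.1903,95.6392) → (47.1903,72.3965) → (13.3174,72.3965) → (13.3174,95.6392) (closed)

[2] `<polygon>` rectangle, #ff0000→cut S854 F508: (32.4633,90.3507) → (57.6517,90.3507) → (57.6517,75.9173) → (32.4633,75.9173) → (32.4633,90.3507) (closed)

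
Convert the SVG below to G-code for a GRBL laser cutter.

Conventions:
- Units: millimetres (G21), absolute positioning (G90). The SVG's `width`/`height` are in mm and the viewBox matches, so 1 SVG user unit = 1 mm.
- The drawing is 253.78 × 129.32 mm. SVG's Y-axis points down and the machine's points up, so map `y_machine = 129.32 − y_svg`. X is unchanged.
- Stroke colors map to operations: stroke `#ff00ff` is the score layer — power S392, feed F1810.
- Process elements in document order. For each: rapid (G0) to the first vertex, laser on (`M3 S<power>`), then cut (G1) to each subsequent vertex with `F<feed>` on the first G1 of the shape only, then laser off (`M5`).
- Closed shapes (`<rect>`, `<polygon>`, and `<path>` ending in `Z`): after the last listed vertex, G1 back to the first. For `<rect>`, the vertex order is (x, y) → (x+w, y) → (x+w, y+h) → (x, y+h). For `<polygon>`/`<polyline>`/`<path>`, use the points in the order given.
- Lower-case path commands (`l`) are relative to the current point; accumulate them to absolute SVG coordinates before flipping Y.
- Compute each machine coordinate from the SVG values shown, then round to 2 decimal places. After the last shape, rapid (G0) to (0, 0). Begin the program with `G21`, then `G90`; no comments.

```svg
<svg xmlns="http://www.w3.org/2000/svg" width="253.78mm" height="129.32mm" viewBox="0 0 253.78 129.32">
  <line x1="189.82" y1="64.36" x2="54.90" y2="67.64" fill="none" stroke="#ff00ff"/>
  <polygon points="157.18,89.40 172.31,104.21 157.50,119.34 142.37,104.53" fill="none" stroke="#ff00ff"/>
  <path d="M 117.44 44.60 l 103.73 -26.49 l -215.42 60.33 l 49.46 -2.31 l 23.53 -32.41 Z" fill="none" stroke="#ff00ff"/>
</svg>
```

viewBox `0 0 253.78 129.32` with mm width/height → 1 unit = 1 mm. Flip: y_m = 129.32 − y_svg.

**Shape 1** — `<line>` line segment, stroke `#ff00ff` → score (S392, F1810). Machine vertices: (189.82,64.96) → (54.90,61.68). Open path.

**Shape 2** — `<polygon>` regular polygon, stroke `#ff00ff` → score (S392, F1810). Machine vertices: (157.18,39.92) → (172.31,25.11) → (157.50,9.98) → (142.37,24.79) → (157.18,39.92). Closed: final G1 returns to the first vertex.

**Shape 3** — `<path>` closed polygon, stroke `#ff00ff` → score (S392, F1810). Machine vertices: (117.44,84.72) → (221.17,111.21) → (5.75,50.88) → (55.21,53.19) → (78.74,85.60) → (117.44,84.72). Closed: final G1 returns to the first vertex.

G21
G90
G0 X189.82 Y64.96
M3 S392
G1 X54.90 Y61.68 F1810
M5
G0 X157.18 Y39.92
M3 S392
G1 X172.31 Y25.11 F1810
G1 X157.50 Y9.98
G1 X142.37 Y24.79
G1 X157.18 Y39.92
M5
G0 X117.44 Y84.72
M3 S392
G1 X221.17 Y111.21 F1810
G1 X5.75 Y50.88
G1 X55.21 Y53.19
G1 X78.74 Y85.60
G1 X117.44 Y84.72
M5
G0 X0.00 Y0.00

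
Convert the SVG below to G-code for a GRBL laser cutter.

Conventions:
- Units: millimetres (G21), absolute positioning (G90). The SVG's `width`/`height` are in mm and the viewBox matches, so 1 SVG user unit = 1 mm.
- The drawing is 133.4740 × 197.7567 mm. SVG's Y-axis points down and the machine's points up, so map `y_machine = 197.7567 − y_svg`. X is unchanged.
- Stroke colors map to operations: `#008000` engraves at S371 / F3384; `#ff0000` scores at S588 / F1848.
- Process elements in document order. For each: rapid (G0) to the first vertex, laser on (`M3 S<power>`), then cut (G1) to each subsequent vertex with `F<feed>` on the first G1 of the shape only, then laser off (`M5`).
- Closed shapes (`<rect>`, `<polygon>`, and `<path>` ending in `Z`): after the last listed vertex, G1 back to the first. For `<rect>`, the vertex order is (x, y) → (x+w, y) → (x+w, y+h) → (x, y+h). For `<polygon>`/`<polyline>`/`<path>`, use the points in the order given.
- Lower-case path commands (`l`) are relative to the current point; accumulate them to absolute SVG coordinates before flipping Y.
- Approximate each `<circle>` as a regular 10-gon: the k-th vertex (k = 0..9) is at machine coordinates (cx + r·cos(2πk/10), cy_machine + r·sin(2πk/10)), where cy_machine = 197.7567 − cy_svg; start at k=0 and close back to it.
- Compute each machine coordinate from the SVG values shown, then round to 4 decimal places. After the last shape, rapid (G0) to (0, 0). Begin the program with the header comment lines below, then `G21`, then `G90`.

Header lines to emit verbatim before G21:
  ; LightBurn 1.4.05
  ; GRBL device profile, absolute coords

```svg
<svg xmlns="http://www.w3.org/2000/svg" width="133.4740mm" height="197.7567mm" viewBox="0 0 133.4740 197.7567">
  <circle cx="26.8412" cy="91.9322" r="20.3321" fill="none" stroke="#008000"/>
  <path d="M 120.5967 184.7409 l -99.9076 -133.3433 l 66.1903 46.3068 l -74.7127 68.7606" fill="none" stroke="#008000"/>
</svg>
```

; LightBurn 1.4.05
; GRBL device profile, absolute coords
G21
G90
G0 X47.1733 Y105.8245
M3 S371
G1 X43.2902 Y117.7754 F3384
G1 X33.1242 Y125.1615
G1 X20.5582 Y125.1615
G1 X10.3922 Y117.7754
G1 X6.5091 Y105.8245
G1 X10.3922 Y93.8736
G1 X20.5582 Y86.4875
G1 X33.1242 Y86.4875
G1 X43.2902 Y93.8736
G1 X47.1733 Y105.8245
M5
G0 X120.5967 Y13.0158
M3 S371
G1 X20.6891 Y146.3591 F3384
G1 X86.8794 Y100.0523
G1 X12.1667 Y31.2917
M5
G0 X0.0000 Y0.0000

1 u = 1 mm; y_m = 197.7567 − y.

[1] `<circle>` circle, #008000→engrave S371 F3384: (47.1733,105.8245) → (43.2902,117.7754) → (33.1242,125.1615) → (20.5582,125.1615) → (10.3922,117.7754) → (6.5091,105.8245) → (10.3922,93.8736) → (20.5582,86.4875) → (33.1242,86.4875) → (43.2902,93.8736) → (47.1733,105.8245) (closed)

[2] `<path>` open polyline, #008000→engrave S371 F3384: (120.5967,13.0158) → (20.6891,146.3591) → (86.8794,100.0523) → (12.1667,31.2917)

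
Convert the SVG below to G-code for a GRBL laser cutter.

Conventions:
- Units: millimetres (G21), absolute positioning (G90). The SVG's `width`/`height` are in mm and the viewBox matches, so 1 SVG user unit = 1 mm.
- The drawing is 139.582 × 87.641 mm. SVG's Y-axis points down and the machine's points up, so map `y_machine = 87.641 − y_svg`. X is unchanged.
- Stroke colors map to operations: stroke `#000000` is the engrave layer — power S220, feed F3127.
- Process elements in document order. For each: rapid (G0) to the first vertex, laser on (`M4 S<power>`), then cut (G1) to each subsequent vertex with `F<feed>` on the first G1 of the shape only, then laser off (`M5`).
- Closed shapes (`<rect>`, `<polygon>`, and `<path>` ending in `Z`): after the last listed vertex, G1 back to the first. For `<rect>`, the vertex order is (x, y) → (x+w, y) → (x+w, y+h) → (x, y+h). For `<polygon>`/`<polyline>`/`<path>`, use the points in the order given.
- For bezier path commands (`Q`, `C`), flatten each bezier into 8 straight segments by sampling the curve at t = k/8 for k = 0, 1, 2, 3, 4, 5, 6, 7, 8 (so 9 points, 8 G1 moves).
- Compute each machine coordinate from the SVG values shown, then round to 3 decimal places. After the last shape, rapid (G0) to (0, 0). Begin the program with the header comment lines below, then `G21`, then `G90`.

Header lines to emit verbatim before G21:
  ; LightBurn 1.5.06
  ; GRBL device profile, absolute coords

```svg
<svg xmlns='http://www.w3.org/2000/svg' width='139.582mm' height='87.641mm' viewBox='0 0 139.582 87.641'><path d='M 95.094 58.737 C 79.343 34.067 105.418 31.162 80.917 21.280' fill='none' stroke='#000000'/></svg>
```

1 u = 1 mm; y_m = 87.641 − y.

[1] `<path>` cubic bezier, #000000→engrave S220 F3127: (95.094,28.904) → (90.967,37.191) → (89.679,43.775) → (90.147,48.991) → (91.287,53.178) → (92.017,56.671) → (91.254,59.809) → (87.915,62.926) → (80.917,66.361)

; LightBurn 1.5.06
; GRBL device profile, absolute coords
G21
G90
G0 X95.094 Y28.904
M4 S220
G1 X90.967 Y37.191 F3127
G1 X89.679 Y43.775
G1 X90.147 Y48.991
G1 X91.287 Y53.178
G1 X92.017 Y56.671
G1 X91.254 Y59.809
G1 X87.915 Y62.926
G1 X80.917 Y66.361
M5
G0 X0.000 Y0.000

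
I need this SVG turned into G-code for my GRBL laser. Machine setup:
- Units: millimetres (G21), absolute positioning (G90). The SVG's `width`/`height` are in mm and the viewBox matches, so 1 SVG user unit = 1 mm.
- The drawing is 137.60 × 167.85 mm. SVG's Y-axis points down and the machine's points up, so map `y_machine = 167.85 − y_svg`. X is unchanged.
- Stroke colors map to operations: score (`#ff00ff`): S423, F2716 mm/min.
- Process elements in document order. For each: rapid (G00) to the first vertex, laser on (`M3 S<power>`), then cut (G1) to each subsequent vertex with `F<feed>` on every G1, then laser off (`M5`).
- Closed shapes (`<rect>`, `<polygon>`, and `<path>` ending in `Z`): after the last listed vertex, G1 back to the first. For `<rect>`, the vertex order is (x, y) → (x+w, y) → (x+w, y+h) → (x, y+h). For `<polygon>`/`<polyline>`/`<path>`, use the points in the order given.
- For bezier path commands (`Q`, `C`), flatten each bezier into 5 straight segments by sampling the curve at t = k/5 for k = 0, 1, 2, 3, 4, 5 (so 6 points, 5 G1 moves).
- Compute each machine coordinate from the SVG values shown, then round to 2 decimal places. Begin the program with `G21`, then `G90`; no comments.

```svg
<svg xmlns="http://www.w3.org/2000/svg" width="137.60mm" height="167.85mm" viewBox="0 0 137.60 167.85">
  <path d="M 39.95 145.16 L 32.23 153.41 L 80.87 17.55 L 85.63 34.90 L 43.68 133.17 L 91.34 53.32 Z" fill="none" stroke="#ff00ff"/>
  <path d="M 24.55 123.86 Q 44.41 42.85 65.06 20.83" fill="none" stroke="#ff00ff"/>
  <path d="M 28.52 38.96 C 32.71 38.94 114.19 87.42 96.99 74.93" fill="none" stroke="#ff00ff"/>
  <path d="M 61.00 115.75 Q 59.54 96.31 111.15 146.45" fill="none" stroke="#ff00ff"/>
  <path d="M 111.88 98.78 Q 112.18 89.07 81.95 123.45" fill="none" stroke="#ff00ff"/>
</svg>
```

G21
G90
G00 X39.95 Y22.69
M3 S423
G1 X32.23 Y14.44 F2716
G1 X80.87 Y150.30 F2716
G1 X85.63 Y132.95 F2716
G1 X43.68 Y34.68 F2716
G1 X91.34 Y114.53 F2716
G1 X39.95 Y22.69 F2716
M5
G00 X24.55 Y43.99
M3 S423
G1 X32.53 Y74.03 F2716
G1 X40.56 Y99.36 F2716
G1 X48.67 Y119.97 F2716
G1 X56.83 Y135.85 F2716
G1 X65.06 Y147.02 F2716
M5
G00 X28.52 Y128.89
M3 S423
G1 X38.90 Y123.96 F2716
G1 X59.39 Y112.64 F2716
G1 X81.53 Y100.19 F2716
G1 X96.88 Y91.87 F2716
G1 X96.99 Y92.92 F2716
M5
G00 X61.00 Y52.10
M3 S423
G1 X62.54 Y57.09 F2716
G1 X68.32 Y56.52 F2716
G1 X78.35 Y50.38 F2716
G1 X92.63 Y38.67 F2716
G1 X111.15 Y21.40 F2716
M5
G00 X111.88 Y69.07
M3 S423
G1 X110.78 Y71.19 F2716
G1 X107.24 Y69.78 F2716
G1 X101.25 Y64.85 F2716
G1 X92.82 Y56.39 F2716
G1 X81.95 Y44.40 F2716
M5

viewBox `0 0 137.60 167.85` with mm width/height → 1 unit = 1 mm. Flip: y_m = 167.85 − y_svg.

**Shape 1** — `<path>` closed polygon, stroke `#ff00ff` → score (S423, F2716). Machine vertices: (39.95,22.69) → (32.23,14.44) → (80.87,150.30) → (85.63,132.95) → (43.68,34.68) → (91.34,114.53) → (39.95,22.69). Closed: final G1 returns to the first vertex.

**Shape 2** — `<path>` quadratic bezier, stroke `#ff00ff` → score (S423, F2716). Control points (SVG): P0=(24.55,123.86), P1=(44.41,42.85), P2=(65.06,20.83); sampled at t=k/5. Machine vertices: (24.55,43.99) → (32.53,74.03) → (40.56,99.36) → (48.67,119.97) → (56.83,135.85) → (65.06,147.02). Open path.

**Shape 3** — `<path>` cubic bezier, stroke `#ff00ff` → score (S423, F2716). Control points (SVG): P0=(28.52,38.96), P1=(32.71,38.94), P2=(114.19,87.42), P3=(96.99,74.93); sampled at t=k/5. Machine vertices: (28.52,128.89) → (38.90,123.96) → (59.39,112.64) → (81.53,100.19) → (96.88,91.87) → (96.99,92.92). Open path.

**Shape 4** — `<path>` quadratic bezier, stroke `#ff00ff` → score (S423, F2716). Control points (SVG): P0=(61.00,115.75), P1=(59.54,96.31), P2=(111.15,146.45); sampled at t=k/5. Machine vertices: (61.00,52.10) → (62.54,57.09) → (68.32,56.52) → (78.35,50.38) → (92.63,38.67) → (111.15,21.40). Open path.

**Shape 5** — `<path>` quadratic bezier, stroke `#ff00ff` → score (S423, F2716). Control points (SVG): P0=(111.88,98.78), P1=(112.18,89.07), P2=(81.95,123.45); sampled at t=k/5. Machine vertices: (111.88,69.07) → (110.78,71.19) → (107.24,69.78) → (101.25,64.85) → (92.82,56.39) → (81.95,44.40). Open path.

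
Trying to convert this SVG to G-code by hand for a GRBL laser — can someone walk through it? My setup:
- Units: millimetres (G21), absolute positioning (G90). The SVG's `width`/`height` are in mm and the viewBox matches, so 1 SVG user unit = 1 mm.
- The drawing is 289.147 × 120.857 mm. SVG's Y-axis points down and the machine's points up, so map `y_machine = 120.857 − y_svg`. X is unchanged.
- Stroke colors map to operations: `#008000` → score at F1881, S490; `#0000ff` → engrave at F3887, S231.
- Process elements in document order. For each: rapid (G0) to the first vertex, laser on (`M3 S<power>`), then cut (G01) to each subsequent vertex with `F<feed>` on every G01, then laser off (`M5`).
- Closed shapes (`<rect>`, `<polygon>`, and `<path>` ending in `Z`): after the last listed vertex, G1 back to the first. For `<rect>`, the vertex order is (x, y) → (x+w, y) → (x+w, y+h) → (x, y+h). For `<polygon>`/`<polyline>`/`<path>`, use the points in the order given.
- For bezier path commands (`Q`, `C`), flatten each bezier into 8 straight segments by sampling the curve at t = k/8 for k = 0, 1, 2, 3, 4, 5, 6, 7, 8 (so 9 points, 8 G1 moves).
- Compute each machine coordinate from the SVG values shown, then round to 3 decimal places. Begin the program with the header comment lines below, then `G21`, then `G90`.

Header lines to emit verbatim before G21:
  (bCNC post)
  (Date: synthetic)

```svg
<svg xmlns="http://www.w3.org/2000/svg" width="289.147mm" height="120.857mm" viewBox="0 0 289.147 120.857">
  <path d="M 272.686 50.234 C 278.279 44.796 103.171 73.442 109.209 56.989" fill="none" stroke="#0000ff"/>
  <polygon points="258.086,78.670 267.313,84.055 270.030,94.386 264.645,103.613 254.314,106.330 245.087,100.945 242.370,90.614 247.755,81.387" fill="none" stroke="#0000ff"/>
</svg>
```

(bCNC post)
(Date: synthetic)
G21
G90
G0 X272.686 Y70.623
M3 S231
G01 X267.020 Y71.219 F3887
G01 X248.653 Y69.548 F3887
G01 X221.827 Y66.537 F3887
G01 X190.781 Y63.115 F3887
G01 X159.755 Y60.209 F3887
G01 X132.992 Y58.747 F3887
G01 X114.729 Y59.657 F3887
G01 X109.209 Y63.868 F3887
M5
G0 X258.086 Y42.187
M3 S231
G01 X267.313 Y36.802 F3887
G01 X270.030 Y26.471 F3887
G01 X264.645 Y17.244 F3887
G01 X254.314 Y14.527 F3887
G01 X245.087 Y19.912 F3887
G01 X242.370 Y30.243 F3887
G01 X247.755 Y39.470 F3887
G01 X258.086 Y42.187 F3887
M5

1 u = 1 mm; y_m = 120.857 − y.

[1] `<path>` cubic bezier, #0000ff→engrave S231 F3887: (272.686,70.623) → (267.020,71.219) → (248.653,69.548) → (221.827,66.537) → (190.781,63.115) → (159.755,60.209) → (132.992,58.747) → (114.729,59.657) → (109.209,63.868)

[2] `<polygon>` regular polygon, #0000ff→engrave S231 F3887: (258.086,42.187) → (267.313,36.802) → (270.030,26.471) → (264.645,17.244) → (254.314,14.527) → (245.087,19.912) → (242.370,30.243) → (247.755,39.470) → (258.086,42.187) (closed)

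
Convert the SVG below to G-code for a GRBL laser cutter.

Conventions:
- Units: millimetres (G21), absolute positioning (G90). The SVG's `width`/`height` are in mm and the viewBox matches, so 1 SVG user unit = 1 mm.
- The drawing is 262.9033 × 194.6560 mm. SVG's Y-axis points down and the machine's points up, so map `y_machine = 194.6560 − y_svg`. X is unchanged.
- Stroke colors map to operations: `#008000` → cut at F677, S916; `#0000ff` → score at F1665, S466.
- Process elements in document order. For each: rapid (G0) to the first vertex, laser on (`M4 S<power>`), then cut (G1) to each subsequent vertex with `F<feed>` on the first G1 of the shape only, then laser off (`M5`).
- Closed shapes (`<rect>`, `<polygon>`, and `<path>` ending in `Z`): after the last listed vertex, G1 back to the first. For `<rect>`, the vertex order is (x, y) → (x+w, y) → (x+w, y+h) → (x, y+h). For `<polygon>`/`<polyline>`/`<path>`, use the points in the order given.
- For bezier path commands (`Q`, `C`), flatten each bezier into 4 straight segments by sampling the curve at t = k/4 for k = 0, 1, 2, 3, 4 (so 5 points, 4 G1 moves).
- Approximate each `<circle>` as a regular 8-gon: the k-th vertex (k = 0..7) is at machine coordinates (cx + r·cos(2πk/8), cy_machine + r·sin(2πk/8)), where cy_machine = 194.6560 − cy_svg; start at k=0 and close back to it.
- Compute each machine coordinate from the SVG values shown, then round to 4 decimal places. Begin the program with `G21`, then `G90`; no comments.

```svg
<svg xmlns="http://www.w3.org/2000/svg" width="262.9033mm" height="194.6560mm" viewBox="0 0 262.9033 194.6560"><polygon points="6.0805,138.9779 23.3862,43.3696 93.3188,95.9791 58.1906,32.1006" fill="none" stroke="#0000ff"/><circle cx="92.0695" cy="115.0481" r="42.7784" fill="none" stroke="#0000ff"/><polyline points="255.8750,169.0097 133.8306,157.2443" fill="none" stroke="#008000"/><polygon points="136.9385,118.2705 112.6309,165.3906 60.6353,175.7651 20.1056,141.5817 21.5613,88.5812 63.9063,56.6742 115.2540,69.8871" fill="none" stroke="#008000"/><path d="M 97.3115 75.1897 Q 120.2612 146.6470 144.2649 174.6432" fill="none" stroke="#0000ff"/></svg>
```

Since the viewBox matches the mm dimensions, user units are millimetres directly. The only transform is the Y-flip y_m = 194.6560 − y_svg.

Shape 1 is a closed polygon drawn with `<polygon>`. Its stroke #0000ff means score at S466, F1665. After flipping Y the toolpath is (6.0805,55.6781) → (23.3862,151.2864) → (93.3188,98.6769) → (58.1906,162.5554) → (6.0805,55.6781), returning to the start.

Shape 2 is a circle drawn with `<circle>`. Its stroke #0000ff means score at S466, F1665. After flipping Y the toolpath is (134.8479,79.6079) → (122.3184,109.8568) → (92.0695,122.3863) → (61.8206,109.8568) → (49.2911,79.6079) → (61.8206,49.3590) → (92.0695,36.8295) → (122.3184,49.3590) → (134.8479,79.6079), returning to the start.

Shape 3 is a line segment drawn with `<polyline>`. Its stroke #008000 means cut at S916, F677. After flipping Y the toolpath is (255.8750,25.6463) → (133.8306,37.4117).

Shape 4 is a regular polygon drawn with `<polygon>`. Its stroke #008000 means cut at S916, F677. After flipping Y the toolpath is (136.9385,76.3855) → (112.6309,29.2654) → (60.6353,18.8909) → (20.1056,53.0743) → (21.5613,106.0748) → (63.9063,137.9818) → (115.2540,124.7689) → (136.9385,76.3855), returning to the start.

Shape 5 is a quadratic bezier drawn with `<path>`. Its stroke #0000ff means score at S466, F1665. After flipping Y the toolpath is (97.3115,119.4663) → (108.8522,86.4540) → (120.5247,58.8743) → (132.3289,36.7272) → (144.2649,20.0128).

G21
G90
G0 X6.0805 Y55.6781
M4 S466
G1 X23.3862 Y151.2864 F1665
G1 X93.3188 Y98.6769
G1 X58.1906 Y162.5554
G1 X6.0805 Y55.6781
M5
G0 X134.8479 Y79.6079
M4 S466
G1 X122.3184 Y109.8568 F1665
G1 X92.0695 Y122.3863
G1 X61.8206 Y109.8568
G1 X49.2911 Y79.6079
G1 X61.8206 Y49.3590
G1 X92.0695 Y36.8295
G1 X122.3184 Y49.3590
G1 X134.8479 Y79.6079
M5
G0 X255.8750 Y25.6463
M4 S916
G1 X133.8306 Y37.4117 F677
M5
G0 X136.9385 Y76.3855
M4 S916
G1 X112.6309 Y29.2654 F677
G1 X60.6353 Y18.8909
G1 X20.1056 Y53.0743
G1 X21.5613 Y106.0748
G1 X63.9063 Y137.9818
G1 X115.2540 Y124.7689
G1 X136.9385 Y76.3855
M5
G0 X97.3115 Y119.4663
M4 S466
G1 X108.8522 Y86.4540 F1665
G1 X120.5247 Y58.8743
G1 X132.3289 Y36.7272
G1 X144.2649 Y20.0128
M5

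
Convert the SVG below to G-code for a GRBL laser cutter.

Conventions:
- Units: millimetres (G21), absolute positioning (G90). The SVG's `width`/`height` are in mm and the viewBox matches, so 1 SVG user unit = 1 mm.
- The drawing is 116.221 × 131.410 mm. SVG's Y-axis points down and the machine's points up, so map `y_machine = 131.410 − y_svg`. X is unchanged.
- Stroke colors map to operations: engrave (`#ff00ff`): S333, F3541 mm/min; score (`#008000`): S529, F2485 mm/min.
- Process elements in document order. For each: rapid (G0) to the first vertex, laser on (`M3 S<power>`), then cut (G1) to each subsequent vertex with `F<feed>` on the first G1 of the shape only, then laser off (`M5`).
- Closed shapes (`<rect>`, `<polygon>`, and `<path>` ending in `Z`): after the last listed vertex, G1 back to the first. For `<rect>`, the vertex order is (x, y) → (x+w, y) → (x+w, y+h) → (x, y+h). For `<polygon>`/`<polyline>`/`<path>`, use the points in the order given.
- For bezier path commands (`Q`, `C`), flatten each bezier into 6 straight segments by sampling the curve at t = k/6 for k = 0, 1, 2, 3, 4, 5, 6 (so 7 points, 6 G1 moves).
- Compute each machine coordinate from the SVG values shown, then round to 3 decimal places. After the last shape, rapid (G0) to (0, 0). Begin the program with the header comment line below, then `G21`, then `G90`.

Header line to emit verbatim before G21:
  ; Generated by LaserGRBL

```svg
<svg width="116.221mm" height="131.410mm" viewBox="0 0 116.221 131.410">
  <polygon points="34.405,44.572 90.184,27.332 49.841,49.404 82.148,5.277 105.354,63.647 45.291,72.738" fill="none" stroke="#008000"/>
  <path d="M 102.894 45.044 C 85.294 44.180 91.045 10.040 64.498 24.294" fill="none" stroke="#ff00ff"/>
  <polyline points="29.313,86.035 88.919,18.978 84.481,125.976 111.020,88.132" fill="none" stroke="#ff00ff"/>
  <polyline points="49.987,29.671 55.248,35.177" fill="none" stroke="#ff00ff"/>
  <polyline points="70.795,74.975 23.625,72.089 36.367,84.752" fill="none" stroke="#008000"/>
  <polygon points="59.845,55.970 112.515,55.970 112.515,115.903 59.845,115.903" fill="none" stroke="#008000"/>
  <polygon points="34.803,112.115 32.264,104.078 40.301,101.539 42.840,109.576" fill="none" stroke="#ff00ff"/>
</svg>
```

; Generated by LaserGRBL
G21
G90
G0 X34.405 Y86.838
M3 S529
G1 X90.184 Y104.078 F2485
G1 X49.841 Y82.006
G1 X82.148 Y126.133
G1 X105.354 Y67.763
G1 X45.291 Y58.672
G1 X34.405 Y86.838
M5
G0 X102.894 Y86.366
M3 S333
G1 X95.782 Y89.193 F3541
G1 X91.017 Y95.297
G1 X87.051 Y102.410
G1 X82.340 Y108.263
G1 X75.338 Y110.588
G1 X64.498 Y107.116
M5
G0 X29.313 Y45.375
M3 S333
G1 X88.919 Y112.432 F3541
G1 X84.481 Y5.434
G1 X111.020 Y43.278
M5
G0 X49.987 Y101.739
M3 S333
G1 X55.248 Y96.233 F3541
M5
G0 X70.795 Y56.435
M3 S529
G1 X23.625 Y59.321 F2485
G1 X36.367 Y46.658
M5
G0 X59.845 Y75.440
M3 S529
G1 X112.515 Y75.440 F2485
G1 X112.515 Y15.507
G1 X59.845 Y15.507
G1 X59.845 Y75.440
M5
G0 X34.803 Y19.295
M3 S333
G1 X32.264 Y27.332 F3541
G1 X40.301 Y29.871
G1 X42.840 Y21.834
G1 X34.803 Y19.295
M5
G0 X0.000 Y0.000

1 u = 1 mm; y_m = 131.410 − y.

[1] `<polygon>` closed polygon, #008000→score S529 F2485: (34.405,86.838) → (90.184,104.078) → (49.841,82.006) → (82.148,126.133) → (105.354,67.763) → (45.291,58.672) → (34.405,86.838) (closed)

[2] `<path>` cubic bezier, #ff00ff→engrave S333 F3541: (102.894,86.366) → (95.782,89.193) → (91.017,95.297) → (87.051,102.410) → (82.340,108.263) → (75.338,110.588) → (64.498,107.116)

[3] `<polyline>` open polyline, #ff00ff→engrave S333 F3541: (29.313,45.375) → (88.919,112.432) → (84.481,5.434) → (111.020,43.278)

[4] `<polyline>` line segment, #ff00ff→engrave S333 F3541: (49.987,101.739) → (55.248,96.233)

[5] `<polyline>` open polyline, #008000→score S529 F2485: (70.795,56.435) → (23.625,59.321) → (36.367,46.658)

[6] `<polygon>` rectangle, #008000→score S529 F2485: (59.845,75.440) → (112.515,75.440) → (112.515,15.507) → (59.845,15.507) → (59.845,75.440) (closed)

[7] `<polygon>` regular polygon, #ff00ff→engrave S333 F3541: (34.803,19.295) → (32.264,27.332) → (40.301,29.871) → (42.840,21.834) → (34.803,19.295) (closed)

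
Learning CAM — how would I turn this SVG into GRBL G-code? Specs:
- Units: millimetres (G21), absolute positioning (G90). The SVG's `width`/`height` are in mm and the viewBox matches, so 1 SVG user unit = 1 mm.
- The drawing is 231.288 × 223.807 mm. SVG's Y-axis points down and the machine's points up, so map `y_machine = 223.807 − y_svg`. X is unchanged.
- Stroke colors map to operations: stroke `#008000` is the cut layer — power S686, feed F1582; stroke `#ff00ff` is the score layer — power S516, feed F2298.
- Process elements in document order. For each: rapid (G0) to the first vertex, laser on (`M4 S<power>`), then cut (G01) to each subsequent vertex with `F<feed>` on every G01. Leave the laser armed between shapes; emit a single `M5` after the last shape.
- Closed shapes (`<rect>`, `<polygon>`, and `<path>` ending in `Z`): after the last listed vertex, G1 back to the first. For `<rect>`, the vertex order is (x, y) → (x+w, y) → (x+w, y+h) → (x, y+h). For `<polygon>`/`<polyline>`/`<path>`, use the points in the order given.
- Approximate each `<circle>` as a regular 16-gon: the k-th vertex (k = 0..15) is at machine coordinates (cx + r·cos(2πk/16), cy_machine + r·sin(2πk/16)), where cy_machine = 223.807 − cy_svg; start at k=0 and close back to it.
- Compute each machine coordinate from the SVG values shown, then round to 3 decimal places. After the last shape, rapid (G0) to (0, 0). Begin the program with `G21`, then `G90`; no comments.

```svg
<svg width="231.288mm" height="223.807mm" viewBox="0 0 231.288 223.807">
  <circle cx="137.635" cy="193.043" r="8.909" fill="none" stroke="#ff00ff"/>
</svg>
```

G21
G90
G0 X146.544 Y30.764
M4 S516
G01 X145.866 Y34.173 F2298
G01 X143.935 Y37.064 F2298
G01 X141.044 Y38.995 F2298
G01 X137.635 Y39.673 F2298
G01 X134.226 Y38.995 F2298
G01 X131.335 Y37.064 F2298
G01 X129.404 Y34.173 F2298
G01 X128.726 Y30.764 F2298
G01 X129.404 Y27.355 F2298
G01 X131.335 Y24.464 F2298
G01 X134.226 Y22.533 F2298
G01 X137.635 Y21.855 F2298
G01 X141.044 Y22.533 F2298
G01 X143.935 Y24.464 F2298
G01 X145.866 Y27.355 F2298
G01 X146.544 Y30.764 F2298
M5
G0 X0.000 Y0.000

Since the viewBox matches the mm dimensions, user units are millimetres directly. The only transform is the Y-flip y_m = 223.807 − y_svg.

Shape 1 is a circle drawn with `<circle>`. Its stroke #ff00ff means score at S516, F2298. After flipping Y the toolpath is (146.544,30.764) → (145.866,34.173) → (143.935,37.064) → (141.044,38.995) → (137.635,39.673) → (134.226,38.995) → (131.335,37.064) → (129.404,34.173) → (128.726,30.764) → (129.404,27.355) → (131.335,24.464) → (134.226,22.533) → (137.635,21.855) → (141.044,22.533) → (143.935,24.464) → (145.866,27.355) → (146.544,30.764), returning to the start.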